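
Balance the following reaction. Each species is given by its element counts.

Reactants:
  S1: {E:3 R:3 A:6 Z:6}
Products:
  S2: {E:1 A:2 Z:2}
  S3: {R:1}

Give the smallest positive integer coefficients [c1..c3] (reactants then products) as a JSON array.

E: 1·3 = 3 | 3·1+3·0 = 3
R: 1·3 = 3 | 3·0+3·1 = 3
A: 1·6 = 6 | 3·2+3·0 = 6
Z: 1·6 = 6 | 3·2+3·0 = 6
gcd(1,3,3) = 1

Coefficients: [1, 3, 3]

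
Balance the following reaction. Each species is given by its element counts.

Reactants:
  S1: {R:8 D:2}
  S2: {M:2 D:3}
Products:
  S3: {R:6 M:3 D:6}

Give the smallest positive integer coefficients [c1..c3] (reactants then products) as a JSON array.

R: 3·8+6·0 = 24 | 4·6 = 24
M: 3·0+6·2 = 12 | 4·3 = 12
D: 3·2+6·3 = 24 | 4·6 = 24
gcd(3,6,4) = 1

Coefficients: [3, 6, 4]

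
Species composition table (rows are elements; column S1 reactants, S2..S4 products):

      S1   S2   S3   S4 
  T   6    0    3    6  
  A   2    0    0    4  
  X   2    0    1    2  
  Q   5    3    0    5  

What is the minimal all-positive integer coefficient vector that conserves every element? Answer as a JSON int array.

T: 6·6 = 36 | 5·0+6·3+3·6 = 36
A: 6·2 = 12 | 5·0+6·0+3·4 = 12
X: 6·2 = 12 | 5·0+6·1+3·2 = 12
Q: 6·5 = 30 | 5·3+6·0+3·5 = 30
gcd(6,5,6,3) = 1

Coefficients: [6, 5, 6, 3]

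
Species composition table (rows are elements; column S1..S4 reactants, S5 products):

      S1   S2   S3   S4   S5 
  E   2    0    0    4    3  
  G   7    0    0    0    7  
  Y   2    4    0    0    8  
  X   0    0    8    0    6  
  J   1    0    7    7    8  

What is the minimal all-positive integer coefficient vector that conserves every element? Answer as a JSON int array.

E: 4·2+6·0+3·0+1·4 = 12 | 4·3 = 12
G: 4·7+6·0+3·0+1·0 = 28 | 4·7 = 28
Y: 4·2+6·4+3·0+1·0 = 32 | 4·8 = 32
X: 4·0+6·0+3·8+1·0 = 24 | 4·6 = 24
J: 4·1+6·0+3·7+1·7 = 32 | 4·8 = 32
gcd(4,6,3,1,4) = 1

Coefficients: [4, 6, 3, 1, 4]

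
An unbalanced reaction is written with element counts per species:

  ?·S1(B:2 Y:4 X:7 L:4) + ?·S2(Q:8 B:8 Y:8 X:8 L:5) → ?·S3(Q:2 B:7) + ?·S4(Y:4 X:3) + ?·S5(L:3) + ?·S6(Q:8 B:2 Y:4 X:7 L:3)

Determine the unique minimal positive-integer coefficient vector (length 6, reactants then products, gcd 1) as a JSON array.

Coefficients: [1, 4, 4, 6, 5, 3]

Q: 1·0+4·8 = 32 | 4·2+6·0+5·0+3·8 = 32
B: 1·2+4·8 = 34 | 4·7+6·0+5·0+3·2 = 34
Y: 1·4+4·8 = 36 | 4·0+6·4+5·0+3·4 = 36
X: 1·7+4·8 = 39 | 4·0+6·3+5·0+3·7 = 39
L: 1·4+4·5 = 24 | 4·0+6·0+5·3+3·3 = 24
gcd(1,4,4,6,5,3) = 1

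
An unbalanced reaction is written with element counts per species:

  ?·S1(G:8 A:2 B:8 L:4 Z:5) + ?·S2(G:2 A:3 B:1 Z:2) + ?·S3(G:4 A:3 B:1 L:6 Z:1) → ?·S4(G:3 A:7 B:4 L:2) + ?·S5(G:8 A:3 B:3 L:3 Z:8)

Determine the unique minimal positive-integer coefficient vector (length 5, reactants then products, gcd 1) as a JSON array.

Coefficients: [1, 5, 1, 2, 2]

G: 1·8+5·2+1·4 = 22 | 2·3+2·8 = 22
A: 1·2+5·3+1·3 = 20 | 2·7+2·3 = 20
B: 1·8+5·1+1·1 = 14 | 2·4+2·3 = 14
L: 1·4+5·0+1·6 = 10 | 2·2+2·3 = 10
Z: 1·5+5·2+1·1 = 16 | 2·0+2·8 = 16
gcd(1,5,1,2,2) = 1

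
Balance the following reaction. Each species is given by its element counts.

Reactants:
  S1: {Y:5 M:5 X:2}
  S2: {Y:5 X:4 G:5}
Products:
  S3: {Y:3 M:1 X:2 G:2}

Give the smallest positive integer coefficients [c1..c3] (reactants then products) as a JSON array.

Coefficients: [1, 2, 5]

Y: 1·5+2·5 = 15 | 5·3 = 15
M: 1·5+2·0 = 5 | 5·1 = 5
X: 1·2+2·4 = 10 | 5·2 = 10
G: 1·0+2·5 = 10 | 5·2 = 10
gcd(1,2,5) = 1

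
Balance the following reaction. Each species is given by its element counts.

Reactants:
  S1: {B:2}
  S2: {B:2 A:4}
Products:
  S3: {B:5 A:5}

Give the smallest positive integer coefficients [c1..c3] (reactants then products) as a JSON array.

B: 5·2+5·2 = 20 | 4·5 = 20
A: 5·0+5·4 = 20 | 4·5 = 20
gcd(5,5,4) = 1

Coefficients: [5, 5, 4]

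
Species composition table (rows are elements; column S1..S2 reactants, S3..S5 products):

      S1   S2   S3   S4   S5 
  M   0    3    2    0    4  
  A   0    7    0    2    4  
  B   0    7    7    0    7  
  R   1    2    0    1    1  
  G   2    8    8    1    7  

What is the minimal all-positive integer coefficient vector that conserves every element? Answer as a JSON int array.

Coefficients: [2, 2, 1, 5, 1]

M: 2·0+2·3 = 6 | 1·2+5·0+1·4 = 6
A: 2·0+2·7 = 14 | 1·0+5·2+1·4 = 14
B: 2·0+2·7 = 14 | 1·7+5·0+1·7 = 14
R: 2·1+2·2 = 6 | 1·0+5·1+1·1 = 6
G: 2·2+2·8 = 20 | 1·8+5·1+1·7 = 20
gcd(2,2,1,5,1) = 1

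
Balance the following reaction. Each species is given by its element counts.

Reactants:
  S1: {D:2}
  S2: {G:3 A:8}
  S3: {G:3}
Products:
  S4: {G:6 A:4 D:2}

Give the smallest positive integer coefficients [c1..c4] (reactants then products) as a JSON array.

G: 2·0+1·3+3·3 = 12 | 2·6 = 12
A: 2·0+1·8+3·0 = 8 | 2·4 = 8
D: 2·2+1·0+3·0 = 4 | 2·2 = 4
gcd(2,1,3,2) = 1

Coefficients: [2, 1, 3, 2]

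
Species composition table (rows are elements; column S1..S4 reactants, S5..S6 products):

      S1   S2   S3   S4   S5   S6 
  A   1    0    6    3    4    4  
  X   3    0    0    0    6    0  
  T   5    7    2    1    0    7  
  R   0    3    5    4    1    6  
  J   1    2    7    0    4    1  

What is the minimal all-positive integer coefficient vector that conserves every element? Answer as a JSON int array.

Coefficients: [4, 1, 1, 6, 2, 5]

A: 4·1+1·0+1·6+6·3 = 28 | 2·4+5·4 = 28
X: 4·3+1·0+1·0+6·0 = 12 | 2·6+5·0 = 12
T: 4·5+1·7+1·2+6·1 = 35 | 2·0+5·7 = 35
R: 4·0+1·3+1·5+6·4 = 32 | 2·1+5·6 = 32
J: 4·1+1·2+1·7+6·0 = 13 | 2·4+5·1 = 13
gcd(4,1,1,6,2,5) = 1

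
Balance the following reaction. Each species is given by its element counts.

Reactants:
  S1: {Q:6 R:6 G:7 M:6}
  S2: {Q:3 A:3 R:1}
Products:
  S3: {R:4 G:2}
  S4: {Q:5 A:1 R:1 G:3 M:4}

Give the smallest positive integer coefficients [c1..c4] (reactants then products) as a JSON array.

Coefficients: [4, 2, 5, 6]

Q: 4·6+2·3 = 30 | 5·0+6·5 = 30
A: 4·0+2·3 = 6 | 5·0+6·1 = 6
R: 4·6+2·1 = 26 | 5·4+6·1 = 26
G: 4·7+2·0 = 28 | 5·2+6·3 = 28
M: 4·6+2·0 = 24 | 5·0+6·4 = 24
gcd(4,2,5,6) = 1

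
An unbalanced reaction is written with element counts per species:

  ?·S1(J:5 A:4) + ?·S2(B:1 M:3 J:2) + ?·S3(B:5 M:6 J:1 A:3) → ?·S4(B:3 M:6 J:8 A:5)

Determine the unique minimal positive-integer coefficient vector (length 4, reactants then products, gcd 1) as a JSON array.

Coefficients: [3, 4, 1, 3]

B: 3·0+4·1+1·5 = 9 | 3·3 = 9
M: 3·0+4·3+1·6 = 18 | 3·6 = 18
J: 3·5+4·2+1·1 = 24 | 3·8 = 24
A: 3·4+4·0+1·3 = 15 | 3·5 = 15
gcd(3,4,1,3) = 1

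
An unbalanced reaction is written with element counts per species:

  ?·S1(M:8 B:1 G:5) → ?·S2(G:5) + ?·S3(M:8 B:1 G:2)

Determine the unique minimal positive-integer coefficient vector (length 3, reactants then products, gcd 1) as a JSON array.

M: 5·8 = 40 | 3·0+5·8 = 40
B: 5·1 = 5 | 3·0+5·1 = 5
G: 5·5 = 25 | 3·5+5·2 = 25
gcd(5,3,5) = 1

Coefficients: [5, 3, 5]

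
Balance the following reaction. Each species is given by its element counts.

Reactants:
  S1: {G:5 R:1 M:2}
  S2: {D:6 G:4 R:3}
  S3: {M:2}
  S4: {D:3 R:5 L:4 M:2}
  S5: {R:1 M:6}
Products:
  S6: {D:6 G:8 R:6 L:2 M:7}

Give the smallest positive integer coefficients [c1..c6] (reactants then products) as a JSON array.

D: 4·0+3·6+5·0+2·3+1·0 = 24 | 4·6 = 24
G: 4·5+3·4+5·0+2·0+1·0 = 32 | 4·8 = 32
R: 4·1+3·3+5·0+2·5+1·1 = 24 | 4·6 = 24
L: 4·0+3·0+5·0+2·4+1·0 = 8 | 4·2 = 8
M: 4·2+3·0+5·2+2·2+1·6 = 28 | 4·7 = 28
gcd(4,3,5,2,1,4) = 1

Coefficients: [4, 3, 5, 2, 1, 4]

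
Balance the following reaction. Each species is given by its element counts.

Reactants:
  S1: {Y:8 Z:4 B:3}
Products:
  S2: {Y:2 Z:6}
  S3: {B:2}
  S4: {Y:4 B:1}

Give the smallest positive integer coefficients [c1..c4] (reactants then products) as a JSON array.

Y: 3·8 = 24 | 2·2+2·0+5·4 = 24
Z: 3·4 = 12 | 2·6+2·0+5·0 = 12
B: 3·3 = 9 | 2·0+2·2+5·1 = 9
gcd(3,2,2,5) = 1

Coefficients: [3, 2, 2, 5]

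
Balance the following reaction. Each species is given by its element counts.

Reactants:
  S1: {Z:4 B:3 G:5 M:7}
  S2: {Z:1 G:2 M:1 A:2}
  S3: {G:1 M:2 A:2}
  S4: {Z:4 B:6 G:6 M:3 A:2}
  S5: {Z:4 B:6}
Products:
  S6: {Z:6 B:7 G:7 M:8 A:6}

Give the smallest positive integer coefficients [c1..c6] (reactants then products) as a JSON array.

Coefficients: [1, 2, 6, 1, 2, 3]

Z: 1·4+2·1+6·0+1·4+2·4 = 18 | 3·6 = 18
B: 1·3+2·0+6·0+1·6+2·6 = 21 | 3·7 = 21
G: 1·5+2·2+6·1+1·6+2·0 = 21 | 3·7 = 21
M: 1·7+2·1+6·2+1·3+2·0 = 24 | 3·8 = 24
A: 1·0+2·2+6·2+1·2+2·0 = 18 | 3·6 = 18
gcd(1,2,6,1,2,3) = 1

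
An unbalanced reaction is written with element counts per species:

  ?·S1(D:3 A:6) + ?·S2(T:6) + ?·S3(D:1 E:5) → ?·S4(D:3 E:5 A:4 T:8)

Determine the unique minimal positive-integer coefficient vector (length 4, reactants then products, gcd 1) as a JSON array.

D: 2·3+4·0+3·1 = 9 | 3·3 = 9
E: 2·0+4·0+3·5 = 15 | 3·5 = 15
A: 2·6+4·0+3·0 = 12 | 3·4 = 12
T: 2·0+4·6+3·0 = 24 | 3·8 = 24
gcd(2,4,3,3) = 1

Coefficients: [2, 4, 3, 3]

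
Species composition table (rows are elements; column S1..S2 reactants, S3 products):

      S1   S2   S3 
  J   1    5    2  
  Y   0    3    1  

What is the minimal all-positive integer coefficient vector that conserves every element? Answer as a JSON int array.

J: 1·1+1·5 = 6 | 3·2 = 6
Y: 1·0+1·3 = 3 | 3·1 = 3
gcd(1,1,3) = 1

Coefficients: [1, 1, 3]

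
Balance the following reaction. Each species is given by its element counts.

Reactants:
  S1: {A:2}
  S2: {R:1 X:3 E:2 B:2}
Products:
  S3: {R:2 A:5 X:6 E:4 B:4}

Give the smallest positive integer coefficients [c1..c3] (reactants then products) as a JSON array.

Coefficients: [5, 4, 2]

R: 5·0+4·1 = 4 | 2·2 = 4
A: 5·2+4·0 = 10 | 2·5 = 10
X: 5·0+4·3 = 12 | 2·6 = 12
E: 5·0+4·2 = 8 | 2·4 = 8
B: 5·0+4·2 = 8 | 2·4 = 8
gcd(5,4,2) = 1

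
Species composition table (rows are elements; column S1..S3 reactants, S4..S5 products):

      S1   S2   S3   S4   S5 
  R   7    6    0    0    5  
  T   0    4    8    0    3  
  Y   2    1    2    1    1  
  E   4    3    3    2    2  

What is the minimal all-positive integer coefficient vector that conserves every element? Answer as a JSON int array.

R: 2·7+1·6+1·0 = 20 | 3·0+4·5 = 20
T: 2·0+1·4+1·8 = 12 | 3·0+4·3 = 12
Y: 2·2+1·1+1·2 = 7 | 3·1+4·1 = 7
E: 2·4+1·3+1·3 = 14 | 3·2+4·2 = 14
gcd(2,1,1,3,4) = 1

Coefficients: [2, 1, 1, 3, 4]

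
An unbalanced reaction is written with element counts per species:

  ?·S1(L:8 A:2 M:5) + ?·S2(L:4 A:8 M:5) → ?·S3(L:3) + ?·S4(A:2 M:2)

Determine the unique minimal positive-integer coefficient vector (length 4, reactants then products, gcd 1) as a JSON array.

Coefficients: [1, 1, 4, 5]

L: 1·8+1·4 = 12 | 4·3+5·0 = 12
A: 1·2+1·8 = 10 | 4·0+5·2 = 10
M: 1·5+1·5 = 10 | 4·0+5·2 = 10
gcd(1,1,4,5) = 1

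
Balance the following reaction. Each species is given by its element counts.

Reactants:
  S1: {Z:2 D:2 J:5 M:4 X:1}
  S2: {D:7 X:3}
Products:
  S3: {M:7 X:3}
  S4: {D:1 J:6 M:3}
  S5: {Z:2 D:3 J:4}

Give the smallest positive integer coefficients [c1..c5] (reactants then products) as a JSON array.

Z: 6·2+1·0 = 12 | 3·0+1·0+6·2 = 12
D: 6·2+1·7 = 19 | 3·0+1·1+6·3 = 19
J: 6·5+1·0 = 30 | 3·0+1·6+6·4 = 30
M: 6·4+1·0 = 24 | 3·7+1·3+6·0 = 24
X: 6·1+1·3 = 9 | 3·3+1·0+6·0 = 9
gcd(6,1,3,1,6) = 1

Coefficients: [6, 1, 3, 1, 6]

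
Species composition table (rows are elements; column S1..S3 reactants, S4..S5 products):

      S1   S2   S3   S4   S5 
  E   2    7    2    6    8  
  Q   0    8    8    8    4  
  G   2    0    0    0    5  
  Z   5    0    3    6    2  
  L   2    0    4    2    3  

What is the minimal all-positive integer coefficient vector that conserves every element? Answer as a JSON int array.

Coefficients: [5, 4, 1, 4, 2]

E: 5·2+4·7+1·2 = 40 | 4·6+2·8 = 40
Q: 5·0+4·8+1·8 = 40 | 4·8+2·4 = 40
G: 5·2+4·0+1·0 = 10 | 4·0+2·5 = 10
Z: 5·5+4·0+1·3 = 28 | 4·6+2·2 = 28
L: 5·2+4·0+1·4 = 14 | 4·2+2·3 = 14
gcd(5,4,1,4,2) = 1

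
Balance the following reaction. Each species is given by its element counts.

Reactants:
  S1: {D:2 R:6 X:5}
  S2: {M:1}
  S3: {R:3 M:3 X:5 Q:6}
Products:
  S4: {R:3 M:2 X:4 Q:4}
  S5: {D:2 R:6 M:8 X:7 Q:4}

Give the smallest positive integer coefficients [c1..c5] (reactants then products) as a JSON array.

D: 1·2+6·0+2·0 = 2 | 2·0+1·2 = 2
R: 1·6+6·0+2·3 = 12 | 2·3+1·6 = 12
M: 1·0+6·1+2·3 = 12 | 2·2+1·8 = 12
X: 1·5+6·0+2·5 = 15 | 2·4+1·7 = 15
Q: 1·0+6·0+2·6 = 12 | 2·4+1·4 = 12
gcd(1,6,2,2,1) = 1

Coefficients: [1, 6, 2, 2, 1]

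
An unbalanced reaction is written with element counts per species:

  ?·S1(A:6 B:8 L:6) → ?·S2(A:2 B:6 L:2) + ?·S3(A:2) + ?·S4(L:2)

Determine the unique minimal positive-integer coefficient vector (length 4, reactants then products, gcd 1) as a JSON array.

A: 3·6 = 18 | 4·2+5·2+5·0 = 18
B: 3·8 = 24 | 4·6+5·0+5·0 = 24
L: 3·6 = 18 | 4·2+5·0+5·2 = 18
gcd(3,4,5,5) = 1

Coefficients: [3, 4, 5, 5]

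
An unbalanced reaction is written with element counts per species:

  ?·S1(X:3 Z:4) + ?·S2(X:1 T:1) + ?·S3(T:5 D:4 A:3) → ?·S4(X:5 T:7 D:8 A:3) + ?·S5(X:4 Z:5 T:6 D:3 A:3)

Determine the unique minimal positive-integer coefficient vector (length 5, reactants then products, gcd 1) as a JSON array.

Coefficients: [5, 6, 5, 1, 4]

X: 5·3+6·1+5·0 = 21 | 1·5+4·4 = 21
Z: 5·4+6·0+5·0 = 20 | 1·0+4·5 = 20
T: 5·0+6·1+5·5 = 31 | 1·7+4·6 = 31
D: 5·0+6·0+5·4 = 20 | 1·8+4·3 = 20
A: 5·0+6·0+5·3 = 15 | 1·3+4·3 = 15
gcd(5,6,5,1,4) = 1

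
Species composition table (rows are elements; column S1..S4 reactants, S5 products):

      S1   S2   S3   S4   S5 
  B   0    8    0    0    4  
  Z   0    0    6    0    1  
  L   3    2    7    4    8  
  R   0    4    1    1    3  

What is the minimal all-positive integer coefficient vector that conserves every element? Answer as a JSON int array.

Coefficients: [5, 3, 1, 5, 6]

B: 5·0+3·8+1·0+5·0 = 24 | 6·4 = 24
Z: 5·0+3·0+1·6+5·0 = 6 | 6·1 = 6
L: 5·3+3·2+1·7+5·4 = 48 | 6·8 = 48
R: 5·0+3·4+1·1+5·1 = 18 | 6·3 = 18
gcd(5,3,1,5,6) = 1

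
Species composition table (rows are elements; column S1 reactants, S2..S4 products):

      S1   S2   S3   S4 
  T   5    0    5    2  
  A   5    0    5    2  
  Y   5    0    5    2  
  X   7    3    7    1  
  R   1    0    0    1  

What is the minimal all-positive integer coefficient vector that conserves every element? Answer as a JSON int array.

T: 5·5 = 25 | 3·0+3·5+5·2 = 25
A: 5·5 = 25 | 3·0+3·5+5·2 = 25
Y: 5·5 = 25 | 3·0+3·5+5·2 = 25
X: 5·7 = 35 | 3·3+3·7+5·1 = 35
R: 5·1 = 5 | 3·0+3·0+5·1 = 5
gcd(5,3,3,5) = 1

Coefficients: [5, 3, 3, 5]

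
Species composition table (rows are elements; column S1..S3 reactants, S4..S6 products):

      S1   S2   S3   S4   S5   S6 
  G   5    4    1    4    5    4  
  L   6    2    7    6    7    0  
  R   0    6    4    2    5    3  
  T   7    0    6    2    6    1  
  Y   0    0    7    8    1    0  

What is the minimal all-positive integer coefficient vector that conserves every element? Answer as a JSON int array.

Coefficients: [4, 5, 2, 1, 6, 2]

G: 4·5+5·4+2·1 = 42 | 1·4+6·5+2·4 = 42
L: 4·6+5·2+2·7 = 48 | 1·6+6·7+2·0 = 48
R: 4·0+5·6+2·4 = 38 | 1·2+6·5+2·3 = 38
T: 4·7+5·0+2·6 = 40 | 1·2+6·6+2·1 = 40
Y: 4·0+5·0+2·7 = 14 | 1·8+6·1+2·0 = 14
gcd(4,5,2,1,6,2) = 1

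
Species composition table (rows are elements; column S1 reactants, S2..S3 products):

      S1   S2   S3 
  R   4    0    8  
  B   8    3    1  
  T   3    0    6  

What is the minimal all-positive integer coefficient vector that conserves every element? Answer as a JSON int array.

Coefficients: [2, 5, 1]

R: 2·4 = 8 | 5·0+1·8 = 8
B: 2·8 = 16 | 5·3+1·1 = 16
T: 2·3 = 6 | 5·0+1·6 = 6
gcd(2,5,1) = 1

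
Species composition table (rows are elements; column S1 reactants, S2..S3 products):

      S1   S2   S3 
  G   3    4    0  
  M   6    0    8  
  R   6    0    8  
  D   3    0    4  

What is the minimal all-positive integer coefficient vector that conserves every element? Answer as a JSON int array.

Coefficients: [4, 3, 3]

G: 4·3 = 12 | 3·4+3·0 = 12
M: 4·6 = 24 | 3·0+3·8 = 24
R: 4·6 = 24 | 3·0+3·8 = 24
D: 4·3 = 12 | 3·0+3·4 = 12
gcd(4,3,3) = 1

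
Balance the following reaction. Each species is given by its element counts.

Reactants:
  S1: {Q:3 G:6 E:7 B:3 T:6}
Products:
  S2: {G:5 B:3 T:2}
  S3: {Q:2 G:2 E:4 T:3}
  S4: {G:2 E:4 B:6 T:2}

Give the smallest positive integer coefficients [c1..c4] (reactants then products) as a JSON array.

Q: 4·3 = 12 | 2·0+6·2+1·0 = 12
G: 4·6 = 24 | 2·5+6·2+1·2 = 24
E: 4·7 = 28 | 2·0+6·4+1·4 = 28
B: 4·3 = 12 | 2·3+6·0+1·6 = 12
T: 4·6 = 24 | 2·2+6·3+1·2 = 24
gcd(4,2,6,1) = 1

Coefficients: [4, 2, 6, 1]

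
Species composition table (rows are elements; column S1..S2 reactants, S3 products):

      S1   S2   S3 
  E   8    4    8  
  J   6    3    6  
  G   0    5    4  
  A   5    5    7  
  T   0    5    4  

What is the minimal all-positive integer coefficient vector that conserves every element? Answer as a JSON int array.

E: 3·8+4·4 = 40 | 5·8 = 40
J: 3·6+4·3 = 30 | 5·6 = 30
G: 3·0+4·5 = 20 | 5·4 = 20
A: 3·5+4·5 = 35 | 5·7 = 35
T: 3·0+4·5 = 20 | 5·4 = 20
gcd(3,4,5) = 1

Coefficients: [3, 4, 5]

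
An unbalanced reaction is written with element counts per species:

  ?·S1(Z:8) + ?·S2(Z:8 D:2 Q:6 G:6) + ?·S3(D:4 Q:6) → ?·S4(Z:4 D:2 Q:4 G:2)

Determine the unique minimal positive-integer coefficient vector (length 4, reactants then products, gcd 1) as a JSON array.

Z: 1·8+2·8+2·0 = 24 | 6·4 = 24
D: 1·0+2·2+2·4 = 12 | 6·2 = 12
Q: 1·0+2·6+2·6 = 24 | 6·4 = 24
G: 1·0+2·6+2·0 = 12 | 6·2 = 12
gcd(1,2,2,6) = 1

Coefficients: [1, 2, 2, 6]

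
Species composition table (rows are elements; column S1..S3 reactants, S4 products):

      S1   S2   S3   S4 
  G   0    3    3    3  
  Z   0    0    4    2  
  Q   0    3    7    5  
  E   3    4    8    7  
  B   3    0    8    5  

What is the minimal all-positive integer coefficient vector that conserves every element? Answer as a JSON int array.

G: 2·0+3·3+3·3 = 18 | 6·3 = 18
Z: 2·0+3·0+3·4 = 12 | 6·2 = 12
Q: 2·0+3·3+3·7 = 30 | 6·5 = 30
E: 2·3+3·4+3·8 = 42 | 6·7 = 42
B: 2·3+3·0+3·8 = 30 | 6·5 = 30
gcd(2,3,3,6) = 1

Coefficients: [2, 3, 3, 6]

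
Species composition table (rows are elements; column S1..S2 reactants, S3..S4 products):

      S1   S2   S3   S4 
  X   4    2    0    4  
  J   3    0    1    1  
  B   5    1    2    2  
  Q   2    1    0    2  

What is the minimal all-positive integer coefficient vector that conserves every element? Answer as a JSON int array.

Coefficients: [2, 2, 3, 3]

X: 2·4+2·2 = 12 | 3·0+3·4 = 12
J: 2·3+2·0 = 6 | 3·1+3·1 = 6
B: 2·5+2·1 = 12 | 3·2+3·2 = 12
Q: 2·2+2·1 = 6 | 3·0+3·2 = 6
gcd(2,2,3,3) = 1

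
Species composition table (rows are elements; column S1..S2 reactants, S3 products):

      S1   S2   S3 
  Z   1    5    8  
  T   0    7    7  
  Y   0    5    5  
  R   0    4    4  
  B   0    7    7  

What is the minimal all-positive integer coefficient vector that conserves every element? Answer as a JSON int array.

Coefficients: [3, 1, 1]

Z: 3·1+1·5 = 8 | 1·8 = 8
T: 3·0+1·7 = 7 | 1·7 = 7
Y: 3·0+1·5 = 5 | 1·5 = 5
R: 3·0+1·4 = 4 | 1·4 = 4
B: 3·0+1·7 = 7 | 1·7 = 7
gcd(3,1,1) = 1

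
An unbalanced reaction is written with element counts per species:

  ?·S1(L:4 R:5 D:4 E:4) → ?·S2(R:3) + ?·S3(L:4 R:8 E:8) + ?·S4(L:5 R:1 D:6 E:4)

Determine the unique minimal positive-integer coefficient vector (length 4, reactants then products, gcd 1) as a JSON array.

L: 6·4 = 24 | 6·0+1·4+4·5 = 24
R: 6·5 = 30 | 6·3+1·8+4·1 = 30
D: 6·4 = 24 | 6·0+1·0+4·6 = 24
E: 6·4 = 24 | 6·0+1·8+4·4 = 24
gcd(6,6,1,4) = 1

Coefficients: [6, 6, 1, 4]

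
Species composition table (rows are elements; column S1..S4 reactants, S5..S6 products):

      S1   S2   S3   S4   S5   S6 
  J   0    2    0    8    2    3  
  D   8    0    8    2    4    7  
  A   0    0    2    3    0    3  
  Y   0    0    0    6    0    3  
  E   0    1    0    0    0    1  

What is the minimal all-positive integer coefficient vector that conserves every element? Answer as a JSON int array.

J: 3·0+4·2+3·0+2·8 = 24 | 6·2+4·3 = 24
D: 3·8+4·0+3·8+2·2 = 52 | 6·4+4·7 = 52
A: 3·0+4·0+3·2+2·3 = 12 | 6·0+4·3 = 12
Y: 3·0+4·0+3·0+2·6 = 12 | 6·0+4·3 = 12
E: 3·0+4·1+3·0+2·0 = 4 | 6·0+4·1 = 4
gcd(3,4,3,2,6,4) = 1

Coefficients: [3, 4, 3, 2, 6, 4]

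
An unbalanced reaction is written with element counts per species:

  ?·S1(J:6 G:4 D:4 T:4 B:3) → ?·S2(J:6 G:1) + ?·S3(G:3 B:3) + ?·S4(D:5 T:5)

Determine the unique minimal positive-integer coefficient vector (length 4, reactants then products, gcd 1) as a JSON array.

Coefficients: [5, 5, 5, 4]

J: 5·6 = 30 | 5·6+5·0+4·0 = 30
G: 5·4 = 20 | 5·1+5·3+4·0 = 20
D: 5·4 = 20 | 5·0+5·0+4·5 = 20
T: 5·4 = 20 | 5·0+5·0+4·5 = 20
B: 5·3 = 15 | 5·0+5·3+4·0 = 15
gcd(5,5,5,4) = 1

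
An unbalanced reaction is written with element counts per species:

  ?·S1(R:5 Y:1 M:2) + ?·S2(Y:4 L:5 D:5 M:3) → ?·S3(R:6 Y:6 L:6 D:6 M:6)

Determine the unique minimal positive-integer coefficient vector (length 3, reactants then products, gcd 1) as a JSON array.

R: 6·5+6·0 = 30 | 5·6 = 30
Y: 6·1+6·4 = 30 | 5·6 = 30
L: 6·0+6·5 = 30 | 5·6 = 30
D: 6·0+6·5 = 30 | 5·6 = 30
M: 6·2+6·3 = 30 | 5·6 = 30
gcd(6,6,5) = 1

Coefficients: [6, 6, 5]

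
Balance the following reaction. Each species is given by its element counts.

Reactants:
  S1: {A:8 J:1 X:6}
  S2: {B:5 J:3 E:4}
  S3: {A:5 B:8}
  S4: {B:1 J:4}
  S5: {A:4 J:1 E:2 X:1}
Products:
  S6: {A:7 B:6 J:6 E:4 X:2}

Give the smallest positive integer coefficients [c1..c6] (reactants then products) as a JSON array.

Coefficients: [1, 3, 2, 5, 6, 6]

A: 1·8+3·0+2·5+5·0+6·4 = 42 | 6·7 = 42
B: 1·0+3·5+2·8+5·1+6·0 = 36 | 6·6 = 36
J: 1·1+3·3+2·0+5·4+6·1 = 36 | 6·6 = 36
E: 1·0+3·4+2·0+5·0+6·2 = 24 | 6·4 = 24
X: 1·6+3·0+2·0+5·0+6·1 = 12 | 6·2 = 12
gcd(1,3,2,5,6,6) = 1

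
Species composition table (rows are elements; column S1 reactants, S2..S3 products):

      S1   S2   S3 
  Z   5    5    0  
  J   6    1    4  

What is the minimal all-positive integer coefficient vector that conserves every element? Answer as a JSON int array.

Coefficients: [4, 4, 5]

Z: 4·5 = 20 | 4·5+5·0 = 20
J: 4·6 = 24 | 4·1+5·4 = 24
gcd(4,4,5) = 1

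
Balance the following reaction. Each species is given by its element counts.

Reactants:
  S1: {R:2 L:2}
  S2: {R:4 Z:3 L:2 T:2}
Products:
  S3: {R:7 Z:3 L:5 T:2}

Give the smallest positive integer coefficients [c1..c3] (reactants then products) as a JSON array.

R: 3·2+2·4 = 14 | 2·7 = 14
Z: 3·0+2·3 = 6 | 2·3 = 6
L: 3·2+2·2 = 10 | 2·5 = 10
T: 3·0+2·2 = 4 | 2·2 = 4
gcd(3,2,2) = 1

Coefficients: [3, 2, 2]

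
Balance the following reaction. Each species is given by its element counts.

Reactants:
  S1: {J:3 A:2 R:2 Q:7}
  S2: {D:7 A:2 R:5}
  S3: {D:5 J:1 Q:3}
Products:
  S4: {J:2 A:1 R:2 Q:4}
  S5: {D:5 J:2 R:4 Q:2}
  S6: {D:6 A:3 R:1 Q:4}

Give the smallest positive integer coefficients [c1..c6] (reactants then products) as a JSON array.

D: 3·0+5·7+5·5 = 60 | 1·0+6·5+5·6 = 60
J: 3·3+5·0+5·1 = 14 | 1·2+6·2+5·0 = 14
A: 3·2+5·2+5·0 = 16 | 1·1+6·0+5·3 = 16
R: 3·2+5·5+5·0 = 31 | 1·2+6·4+5·1 = 31
Q: 3·7+5·0+5·3 = 36 | 1·4+6·2+5·4 = 36
gcd(3,5,5,1,6,5) = 1

Coefficients: [3, 5, 5, 1, 6, 5]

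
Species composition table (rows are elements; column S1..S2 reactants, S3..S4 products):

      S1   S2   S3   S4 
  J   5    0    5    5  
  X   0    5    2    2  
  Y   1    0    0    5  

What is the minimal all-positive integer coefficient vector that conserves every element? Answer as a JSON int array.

Coefficients: [5, 2, 4, 1]

J: 5·5+2·0 = 25 | 4·5+1·5 = 25
X: 5·0+2·5 = 10 | 4·2+1·2 = 10
Y: 5·1+2·0 = 5 | 4·0+1·5 = 5
gcd(5,2,4,1) = 1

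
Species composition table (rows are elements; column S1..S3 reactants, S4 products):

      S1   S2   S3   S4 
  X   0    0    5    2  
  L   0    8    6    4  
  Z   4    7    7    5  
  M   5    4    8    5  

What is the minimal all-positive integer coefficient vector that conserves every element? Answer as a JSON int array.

Coefficients: [1, 1, 2, 5]

X: 1·0+1·0+2·5 = 10 | 5·2 = 10
L: 1·0+1·8+2·6 = 20 | 5·4 = 20
Z: 1·4+1·7+2·7 = 25 | 5·5 = 25
M: 1·5+1·4+2·8 = 25 | 5·5 = 25
gcd(1,1,2,5) = 1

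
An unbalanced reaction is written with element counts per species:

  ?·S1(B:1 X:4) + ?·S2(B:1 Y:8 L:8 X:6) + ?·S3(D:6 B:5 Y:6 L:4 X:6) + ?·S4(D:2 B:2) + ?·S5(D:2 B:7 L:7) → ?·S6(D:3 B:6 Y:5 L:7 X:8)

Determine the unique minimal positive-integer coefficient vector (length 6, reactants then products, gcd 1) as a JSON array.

D: 6·0+3·0+1·6+4·2+2·2 = 18 | 6·3 = 18
B: 6·1+3·1+1·5+4·2+2·7 = 36 | 6·6 = 36
Y: 6·0+3·8+1·6+4·0+2·0 = 30 | 6·5 = 30
L: 6·0+3·8+1·4+4·0+2·7 = 42 | 6·7 = 42
X: 6·4+3·6+1·6+4·0+2·0 = 48 | 6·8 = 48
gcd(6,3,1,4,2,6) = 1

Coefficients: [6, 3, 1, 4, 2, 6]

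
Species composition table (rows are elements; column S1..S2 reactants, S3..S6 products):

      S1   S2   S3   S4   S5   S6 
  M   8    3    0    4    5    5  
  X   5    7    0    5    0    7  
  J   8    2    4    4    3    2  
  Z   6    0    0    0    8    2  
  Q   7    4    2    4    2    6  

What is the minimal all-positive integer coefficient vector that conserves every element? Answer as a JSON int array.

Coefficients: [6, 2, 3, 6, 4, 2]

M: 6·8+2·3 = 54 | 3·0+6·4+4·5+2·5 = 54
X: 6·5+2·7 = 44 | 3·0+6·5+4·0+2·7 = 44
J: 6·8+2·2 = 52 | 3·4+6·4+4·3+2·2 = 52
Z: 6·6+2·0 = 36 | 3·0+6·0+4·8+2·2 = 36
Q: 6·7+2·4 = 50 | 3·2+6·4+4·2+2·6 = 50
gcd(6,2,3,6,4,2) = 1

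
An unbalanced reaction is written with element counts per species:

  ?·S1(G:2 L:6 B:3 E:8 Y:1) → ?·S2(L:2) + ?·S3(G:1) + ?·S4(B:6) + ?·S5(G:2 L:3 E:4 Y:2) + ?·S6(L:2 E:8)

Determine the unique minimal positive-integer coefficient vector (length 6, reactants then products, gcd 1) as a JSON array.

Coefficients: [4, 6, 4, 2, 2, 3]

G: 4·2 = 8 | 6·0+4·1+2·0+2·2+3·0 = 8
L: 4·6 = 24 | 6·2+4·0+2·0+2·3+3·2 = 24
B: 4·3 = 12 | 6·0+4·0+2·6+2·0+3·0 = 12
E: 4·8 = 32 | 6·0+4·0+2·0+2·4+3·8 = 32
Y: 4·1 = 4 | 6·0+4·0+2·0+2·2+3·0 = 4
gcd(4,6,4,2,2,3) = 1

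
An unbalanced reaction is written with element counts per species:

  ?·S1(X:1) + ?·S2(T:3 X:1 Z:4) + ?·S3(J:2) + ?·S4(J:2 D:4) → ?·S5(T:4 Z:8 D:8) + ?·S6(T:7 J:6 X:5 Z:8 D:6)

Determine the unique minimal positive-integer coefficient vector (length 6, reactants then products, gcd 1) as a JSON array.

T: 4·0+6·3+1·0+5·0 = 18 | 1·4+2·7 = 18
J: 4·0+6·0+1·2+5·2 = 12 | 1·0+2·6 = 12
X: 4·1+6·1+1·0+5·0 = 10 | 1·0+2·5 = 10
Z: 4·0+6·4+1·0+5·0 = 24 | 1·8+2·8 = 24
D: 4·0+6·0+1·0+5·4 = 20 | 1·8+2·6 = 20
gcd(4,6,1,5,1,2) = 1

Coefficients: [4, 6, 1, 5, 1, 2]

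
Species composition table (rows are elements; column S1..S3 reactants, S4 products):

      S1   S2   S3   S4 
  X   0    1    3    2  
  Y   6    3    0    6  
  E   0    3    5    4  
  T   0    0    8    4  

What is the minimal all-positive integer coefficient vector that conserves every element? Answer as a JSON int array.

X: 3·0+2·1+2·3 = 8 | 4·2 = 8
Y: 3·6+2·3+2·0 = 24 | 4·6 = 24
E: 3·0+2·3+2·5 = 16 | 4·4 = 16
T: 3·0+2·0+2·8 = 16 | 4·4 = 16
gcd(3,2,2,4) = 1

Coefficients: [3, 2, 2, 4]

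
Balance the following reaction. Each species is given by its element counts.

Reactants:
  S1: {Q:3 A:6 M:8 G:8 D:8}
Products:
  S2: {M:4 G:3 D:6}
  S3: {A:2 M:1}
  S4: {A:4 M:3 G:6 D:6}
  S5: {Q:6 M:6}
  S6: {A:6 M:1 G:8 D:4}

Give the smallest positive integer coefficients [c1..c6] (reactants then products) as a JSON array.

Q: 6·3 = 18 | 4·0+5·0+2·0+3·6+3·0 = 18
A: 6·6 = 36 | 4·0+5·2+2·4+3·0+3·6 = 36
M: 6·8 = 48 | 4·4+5·1+2·3+3·6+3·1 = 48
G: 6·8 = 48 | 4·3+5·0+2·6+3·0+3·8 = 48
D: 6·8 = 48 | 4·6+5·0+2·6+3·0+3·4 = 48
gcd(6,4,5,2,3,3) = 1

Coefficients: [6, 4, 5, 2, 3, 3]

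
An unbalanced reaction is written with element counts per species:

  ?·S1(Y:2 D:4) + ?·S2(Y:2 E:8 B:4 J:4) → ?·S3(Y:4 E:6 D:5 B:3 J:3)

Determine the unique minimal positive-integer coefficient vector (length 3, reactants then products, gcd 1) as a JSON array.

Y: 5·2+3·2 = 16 | 4·4 = 16
E: 5·0+3·8 = 24 | 4·6 = 24
D: 5·4+3·0 = 20 | 4·5 = 20
B: 5·0+3·4 = 12 | 4·3 = 12
J: 5·0+3·4 = 12 | 4·3 = 12
gcd(5,3,4) = 1

Coefficients: [5, 3, 4]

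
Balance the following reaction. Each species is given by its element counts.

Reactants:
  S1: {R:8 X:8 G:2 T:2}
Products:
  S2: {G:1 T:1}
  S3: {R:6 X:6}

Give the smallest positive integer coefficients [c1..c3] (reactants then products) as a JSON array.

Coefficients: [3, 6, 4]

R: 3·8 = 24 | 6·0+4·6 = 24
X: 3·8 = 24 | 6·0+4·6 = 24
G: 3·2 = 6 | 6·1+4·0 = 6
T: 3·2 = 6 | 6·1+4·0 = 6
gcd(3,6,4) = 1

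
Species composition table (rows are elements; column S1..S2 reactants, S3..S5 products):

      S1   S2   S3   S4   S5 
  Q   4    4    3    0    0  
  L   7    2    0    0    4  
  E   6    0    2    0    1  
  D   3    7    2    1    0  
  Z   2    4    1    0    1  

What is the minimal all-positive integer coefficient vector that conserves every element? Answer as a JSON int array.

Q: 2·4+1·4 = 12 | 4·3+5·0+4·0 = 12
L: 2·7+1·2 = 16 | 4·0+5·0+4·4 = 16
E: 2·6+1·0 = 12 | 4·2+5·0+4·1 = 12
D: 2·3+1·7 = 13 | 4·2+5·1+4·0 = 13
Z: 2·2+1·4 = 8 | 4·1+5·0+4·1 = 8
gcd(2,1,4,5,4) = 1

Coefficients: [2, 1, 4, 5, 4]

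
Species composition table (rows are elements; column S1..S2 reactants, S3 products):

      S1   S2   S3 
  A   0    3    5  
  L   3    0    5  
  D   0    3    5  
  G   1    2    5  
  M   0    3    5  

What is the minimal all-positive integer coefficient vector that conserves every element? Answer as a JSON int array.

Coefficients: [5, 5, 3]

A: 5·0+5·3 = 15 | 3·5 = 15
L: 5·3+5·0 = 15 | 3·5 = 15
D: 5·0+5·3 = 15 | 3·5 = 15
G: 5·1+5·2 = 15 | 3·5 = 15
M: 5·0+5·3 = 15 | 3·5 = 15
gcd(5,5,3) = 1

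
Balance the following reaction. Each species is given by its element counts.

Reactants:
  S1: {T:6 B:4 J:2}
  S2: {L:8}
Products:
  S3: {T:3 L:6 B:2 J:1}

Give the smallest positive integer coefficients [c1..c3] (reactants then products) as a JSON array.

T: 2·6+3·0 = 12 | 4·3 = 12
L: 2·0+3·8 = 24 | 4·6 = 24
B: 2·4+3·0 = 8 | 4·2 = 8
J: 2·2+3·0 = 4 | 4·1 = 4
gcd(2,3,4) = 1

Coefficients: [2, 3, 4]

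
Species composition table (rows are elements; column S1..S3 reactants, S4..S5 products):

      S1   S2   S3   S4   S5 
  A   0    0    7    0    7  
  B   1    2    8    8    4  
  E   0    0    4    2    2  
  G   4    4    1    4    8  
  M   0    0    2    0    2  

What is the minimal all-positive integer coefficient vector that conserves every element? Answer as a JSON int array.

A: 6·0+5·0+4·7 = 28 | 4·0+4·7 = 28
B: 6·1+5·2+4·8 = 48 | 4·8+4·4 = 48
E: 6·0+5·0+4·4 = 16 | 4·2+4·2 = 16
G: 6·4+5·4+4·1 = 48 | 4·4+4·8 = 48
M: 6·0+5·0+4·2 = 8 | 4·0+4·2 = 8
gcd(6,5,4,4,4) = 1

Coefficients: [6, 5, 4, 4, 4]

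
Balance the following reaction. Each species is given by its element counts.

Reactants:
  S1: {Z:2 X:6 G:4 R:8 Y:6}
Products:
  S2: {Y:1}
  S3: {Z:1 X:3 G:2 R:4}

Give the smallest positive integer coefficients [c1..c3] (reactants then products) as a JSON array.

Z: 1·2 = 2 | 6·0+2·1 = 2
X: 1·6 = 6 | 6·0+2·3 = 6
G: 1·4 = 4 | 6·0+2·2 = 4
R: 1·8 = 8 | 6·0+2·4 = 8
Y: 1·6 = 6 | 6·1+2·0 = 6
gcd(1,6,2) = 1

Coefficients: [1, 6, 2]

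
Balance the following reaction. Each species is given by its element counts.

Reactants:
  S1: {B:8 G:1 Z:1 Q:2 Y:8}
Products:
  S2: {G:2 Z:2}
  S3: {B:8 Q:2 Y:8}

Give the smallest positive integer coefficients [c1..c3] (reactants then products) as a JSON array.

Coefficients: [2, 1, 2]

B: 2·8 = 16 | 1·0+2·8 = 16
G: 2·1 = 2 | 1·2+2·0 = 2
Z: 2·1 = 2 | 1·2+2·0 = 2
Q: 2·2 = 4 | 1·0+2·2 = 4
Y: 2·8 = 16 | 1·0+2·8 = 16
gcd(2,1,2) = 1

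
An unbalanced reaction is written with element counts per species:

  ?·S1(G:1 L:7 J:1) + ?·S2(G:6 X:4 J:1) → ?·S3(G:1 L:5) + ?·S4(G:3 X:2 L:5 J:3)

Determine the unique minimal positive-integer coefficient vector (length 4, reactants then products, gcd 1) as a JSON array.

Coefficients: [5, 1, 5, 2]

G: 5·1+1·6 = 11 | 5·1+2·3 = 11
X: 5·0+1·4 = 4 | 5·0+2·2 = 4
L: 5·7+1·0 = 35 | 5·5+2·5 = 35
J: 5·1+1·1 = 6 | 5·0+2·3 = 6
gcd(5,1,5,2) = 1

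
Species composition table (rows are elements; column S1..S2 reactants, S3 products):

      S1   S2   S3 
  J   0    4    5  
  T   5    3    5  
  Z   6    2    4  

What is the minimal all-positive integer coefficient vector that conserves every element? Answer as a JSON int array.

Coefficients: [1, 5, 4]

J: 1·0+5·4 = 20 | 4·5 = 20
T: 1·5+5·3 = 20 | 4·5 = 20
Z: 1·6+5·2 = 16 | 4·4 = 16
gcd(1,5,4) = 1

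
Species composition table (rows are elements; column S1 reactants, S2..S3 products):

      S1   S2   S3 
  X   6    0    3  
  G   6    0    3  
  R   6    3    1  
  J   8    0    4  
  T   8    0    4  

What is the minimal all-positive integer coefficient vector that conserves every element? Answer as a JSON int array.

Coefficients: [3, 4, 6]

X: 3·6 = 18 | 4·0+6·3 = 18
G: 3·6 = 18 | 4·0+6·3 = 18
R: 3·6 = 18 | 4·3+6·1 = 18
J: 3·8 = 24 | 4·0+6·4 = 24
T: 3·8 = 24 | 4·0+6·4 = 24
gcd(3,4,6) = 1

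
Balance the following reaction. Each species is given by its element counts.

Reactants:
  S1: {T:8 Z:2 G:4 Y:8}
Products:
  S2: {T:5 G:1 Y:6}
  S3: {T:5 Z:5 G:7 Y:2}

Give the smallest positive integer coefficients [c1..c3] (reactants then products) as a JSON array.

Coefficients: [5, 6, 2]

T: 5·8 = 40 | 6·5+2·5 = 40
Z: 5·2 = 10 | 6·0+2·5 = 10
G: 5·4 = 20 | 6·1+2·7 = 20
Y: 5·8 = 40 | 6·6+2·2 = 40
gcd(5,6,2) = 1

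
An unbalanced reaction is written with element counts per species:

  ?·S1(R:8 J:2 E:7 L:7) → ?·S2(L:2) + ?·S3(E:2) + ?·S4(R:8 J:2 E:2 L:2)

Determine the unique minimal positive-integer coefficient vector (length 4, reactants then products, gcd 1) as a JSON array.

R: 2·8 = 16 | 5·0+5·0+2·8 = 16
J: 2·2 = 4 | 5·0+5·0+2·2 = 4
E: 2·7 = 14 | 5·0+5·2+2·2 = 14
L: 2·7 = 14 | 5·2+5·0+2·2 = 14
gcd(2,5,5,2) = 1

Coefficients: [2, 5, 5, 2]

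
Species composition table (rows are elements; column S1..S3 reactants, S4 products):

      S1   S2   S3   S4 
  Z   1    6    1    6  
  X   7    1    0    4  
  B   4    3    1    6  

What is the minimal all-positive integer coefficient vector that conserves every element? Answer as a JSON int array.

Coefficients: [1, 1, 5, 2]

Z: 1·1+1·6+5·1 = 12 | 2·6 = 12
X: 1·7+1·1+5·0 = 8 | 2·4 = 8
B: 1·4+1·3+5·1 = 12 | 2·6 = 12
gcd(1,1,5,2) = 1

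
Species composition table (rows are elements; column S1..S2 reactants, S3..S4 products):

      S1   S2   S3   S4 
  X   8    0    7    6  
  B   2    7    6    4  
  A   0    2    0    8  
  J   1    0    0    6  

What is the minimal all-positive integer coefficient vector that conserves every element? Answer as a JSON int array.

X: 6·8+4·0 = 48 | 6·7+1·6 = 48
B: 6·2+4·7 = 40 | 6·6+1·4 = 40
A: 6·0+4·2 = 8 | 6·0+1·8 = 8
J: 6·1+4·0 = 6 | 6·0+1·6 = 6
gcd(6,4,6,1) = 1

Coefficients: [6, 4, 6, 1]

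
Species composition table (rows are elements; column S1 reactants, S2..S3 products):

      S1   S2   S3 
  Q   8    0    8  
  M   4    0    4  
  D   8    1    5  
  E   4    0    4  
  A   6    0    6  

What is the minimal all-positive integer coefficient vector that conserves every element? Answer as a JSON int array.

Q: 1·8 = 8 | 3·0+1·8 = 8
M: 1·4 = 4 | 3·0+1·4 = 4
D: 1·8 = 8 | 3·1+1·5 = 8
E: 1·4 = 4 | 3·0+1·4 = 4
A: 1·6 = 6 | 3·0+1·6 = 6
gcd(1,3,1) = 1

Coefficients: [1, 3, 1]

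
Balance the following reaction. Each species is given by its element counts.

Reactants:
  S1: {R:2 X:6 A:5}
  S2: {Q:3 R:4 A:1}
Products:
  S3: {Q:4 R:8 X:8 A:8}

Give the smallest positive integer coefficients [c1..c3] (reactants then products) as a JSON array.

Coefficients: [4, 4, 3]

Q: 4·0+4·3 = 12 | 3·4 = 12
R: 4·2+4·4 = 24 | 3·8 = 24
X: 4·6+4·0 = 24 | 3·8 = 24
A: 4·5+4·1 = 24 | 3·8 = 24
gcd(4,4,3) = 1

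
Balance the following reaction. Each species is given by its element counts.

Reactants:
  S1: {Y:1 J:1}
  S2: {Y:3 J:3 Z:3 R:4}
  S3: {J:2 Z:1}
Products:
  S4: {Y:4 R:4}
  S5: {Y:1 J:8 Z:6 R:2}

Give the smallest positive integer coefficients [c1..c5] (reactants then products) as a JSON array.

Coefficients: [1, 3, 3, 2, 2]

Y: 1·1+3·3+3·0 = 10 | 2·4+2·1 = 10
J: 1·1+3·3+3·2 = 16 | 2·0+2·8 = 16
Z: 1·0+3·3+3·1 = 12 | 2·0+2·6 = 12
R: 1·0+3·4+3·0 = 12 | 2·4+2·2 = 12
gcd(1,3,3,2,2) = 1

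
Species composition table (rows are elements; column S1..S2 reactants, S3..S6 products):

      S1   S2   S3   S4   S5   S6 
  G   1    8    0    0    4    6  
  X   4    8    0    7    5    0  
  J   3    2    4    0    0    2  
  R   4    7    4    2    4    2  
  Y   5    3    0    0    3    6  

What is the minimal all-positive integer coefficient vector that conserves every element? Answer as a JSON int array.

G: 6·1+6·8 = 54 | 5·0+6·0+6·4+5·6 = 54
X: 6·4+6·8 = 72 | 5·0+6·7+6·5+5·0 = 72
J: 6·3+6·2 = 30 | 5·4+6·0+6·0+5·2 = 30
R: 6·4+6·7 = 66 | 5·4+6·2+6·4+5·2 = 66
Y: 6·5+6·3 = 48 | 5·0+6·0+6·3+5·6 = 48
gcd(6,6,5,6,6,5) = 1

Coefficients: [6, 6, 5, 6, 6, 5]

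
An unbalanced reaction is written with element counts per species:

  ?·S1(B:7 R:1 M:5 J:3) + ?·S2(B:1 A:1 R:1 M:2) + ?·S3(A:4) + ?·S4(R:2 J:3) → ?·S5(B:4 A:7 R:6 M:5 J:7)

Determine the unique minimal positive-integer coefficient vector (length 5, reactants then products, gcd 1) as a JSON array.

Coefficients: [1, 5, 4, 6, 3]

B: 1·7+5·1+4·0+6·0 = 12 | 3·4 = 12
A: 1·0+5·1+4·4+6·0 = 21 | 3·7 = 21
R: 1·1+5·1+4·0+6·2 = 18 | 3·6 = 18
M: 1·5+5·2+4·0+6·0 = 15 | 3·5 = 15
J: 1·3+5·0+4·0+6·3 = 21 | 3·7 = 21
gcd(1,5,4,6,3) = 1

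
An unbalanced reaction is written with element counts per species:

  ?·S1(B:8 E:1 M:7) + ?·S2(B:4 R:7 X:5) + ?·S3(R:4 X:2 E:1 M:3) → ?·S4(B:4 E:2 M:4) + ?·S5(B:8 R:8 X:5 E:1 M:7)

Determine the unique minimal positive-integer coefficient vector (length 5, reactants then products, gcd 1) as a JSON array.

Coefficients: [5, 4, 5, 2, 6]

B: 5·8+4·4+5·0 = 56 | 2·4+6·8 = 56
R: 5·0+4·7+5·4 = 48 | 2·0+6·8 = 48
X: 5·0+4·5+5·2 = 30 | 2·0+6·5 = 30
E: 5·1+4·0+5·1 = 10 | 2·2+6·1 = 10
M: 5·7+4·0+5·3 = 50 | 2·4+6·7 = 50
gcd(5,4,5,2,6) = 1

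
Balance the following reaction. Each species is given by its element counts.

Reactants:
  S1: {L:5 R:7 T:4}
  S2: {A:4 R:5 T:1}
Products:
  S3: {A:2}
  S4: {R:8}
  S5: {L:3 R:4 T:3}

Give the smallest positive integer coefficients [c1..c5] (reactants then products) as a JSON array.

L: 3·5+3·0 = 15 | 6·0+2·0+5·3 = 15
A: 3·0+3·4 = 12 | 6·2+2·0+5·0 = 12
R: 3·7+3·5 = 36 | 6·0+2·8+5·4 = 36
T: 3·4+3·1 = 15 | 6·0+2·0+5·3 = 15
gcd(3,3,6,2,5) = 1

Coefficients: [3, 3, 6, 2, 5]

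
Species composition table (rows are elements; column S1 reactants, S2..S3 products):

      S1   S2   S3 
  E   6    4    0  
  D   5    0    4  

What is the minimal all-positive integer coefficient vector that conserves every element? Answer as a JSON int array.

E: 4·6 = 24 | 6·4+5·0 = 24
D: 4·5 = 20 | 6·0+5·4 = 20
gcd(4,6,5) = 1

Coefficients: [4, 6, 5]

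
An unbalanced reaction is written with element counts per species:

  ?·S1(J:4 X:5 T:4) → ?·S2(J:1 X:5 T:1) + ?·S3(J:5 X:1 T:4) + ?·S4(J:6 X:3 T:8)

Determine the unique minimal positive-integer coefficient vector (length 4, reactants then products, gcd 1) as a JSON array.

J: 5·4 = 20 | 4·1+2·5+1·6 = 20
X: 5·5 = 25 | 4·5+2·1+1·3 = 25
T: 5·4 = 20 | 4·1+2·4+1·8 = 20
gcd(5,4,2,1) = 1

Coefficients: [5, 4, 2, 1]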